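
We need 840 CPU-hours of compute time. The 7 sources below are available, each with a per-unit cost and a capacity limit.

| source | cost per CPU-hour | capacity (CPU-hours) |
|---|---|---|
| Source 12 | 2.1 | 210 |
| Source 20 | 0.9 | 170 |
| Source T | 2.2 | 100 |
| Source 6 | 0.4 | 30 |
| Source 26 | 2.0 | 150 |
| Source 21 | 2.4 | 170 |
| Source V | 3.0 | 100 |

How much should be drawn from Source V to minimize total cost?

Cheapest first:
Take 30 from Source 6 at 0.4 → need 810 more.
Source 20 (0.9): use full 170 → 640 CPU-hours to go.
Source 26 (2.0): use full 150 → 490 CPU-hours to go.
Source 12 (2.1): use full 210 → 280 CPU-hours to go.
Take 100 from Source T at 2.2 → need 180 more.
Take 170 from Source 21 at 2.4 → need 10 more.
Source V at 3.0: take 10 of its 100 → requirement met.

10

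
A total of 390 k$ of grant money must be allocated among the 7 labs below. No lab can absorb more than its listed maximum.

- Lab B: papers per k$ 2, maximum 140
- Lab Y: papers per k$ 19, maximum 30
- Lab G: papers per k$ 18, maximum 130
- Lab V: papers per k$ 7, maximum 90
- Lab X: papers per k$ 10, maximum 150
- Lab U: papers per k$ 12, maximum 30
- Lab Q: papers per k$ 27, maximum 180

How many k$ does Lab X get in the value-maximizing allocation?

Highest papers per k$ first: Lab Q 27 > Lab Y 19 > Lab G 18 > Lab U 12 > Lab X 10 > Lab V 7 > Lab B 2.
Give Lab Q 180 to hit its cap of 180 ; 210 left.
Lab Y takes 30 to reach its cap of 30 ; 180 left.
Lab G: +130 to 130 (cap) ; 50 left.
Lab U: +30 to 30 (cap) ; 20 left.
Lab X has room for 150 but only 20 remain, so it gets 20.

20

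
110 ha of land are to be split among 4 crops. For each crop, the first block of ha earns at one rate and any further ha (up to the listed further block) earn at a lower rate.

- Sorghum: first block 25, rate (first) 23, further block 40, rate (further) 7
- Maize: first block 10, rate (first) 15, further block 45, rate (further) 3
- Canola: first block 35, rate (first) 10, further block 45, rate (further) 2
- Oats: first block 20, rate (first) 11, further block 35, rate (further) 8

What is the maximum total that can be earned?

1455

Treat each block as its own option and order by rate: Sorghum/T1 23 > Maize/T1 15 > Oats/T1 11 > Canola/T1 10 > Oats/T2 8 > Sorghum/T2 7 > Maize/T2 3 > Canola/T2 2.
Fill Sorghum T1 block (25 at 23) → 85 left.
Fill Maize T1 block (10 at 15) → 75 left.
Oats/T1 (11): +20 → 55 left.
Canola/T1 (10): +35 → 20 left.
Oats/T2: +20 of 35 at 8; pool empty.
Total = 23×25 + 15×10 + 11×20 + 10×35 + 8×20 = 1455.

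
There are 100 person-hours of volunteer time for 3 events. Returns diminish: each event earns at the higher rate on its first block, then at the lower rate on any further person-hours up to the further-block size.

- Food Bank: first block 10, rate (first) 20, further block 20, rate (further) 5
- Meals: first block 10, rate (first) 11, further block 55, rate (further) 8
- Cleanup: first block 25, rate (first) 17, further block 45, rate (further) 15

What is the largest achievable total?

Rank every tier by rate: Food Bank/first 20 > Cleanup/first 17 > Cleanup/second 15 > Meals/first 11 > Meals/second 8 > Food Bank/second 5.
Food Bank/first (20): +10 — 90 left.
Cleanup/first (17): +25 — 65 left.
Fill Cleanup second block (45 at 15) — 20 left.
Meals/first (11): +10 — 10 left.
Meals second at 8: only 10 left, fill 10.
Total = 20×10 + 17×25 + 15×45 + 11×10 + 8×10 = 1490.

1490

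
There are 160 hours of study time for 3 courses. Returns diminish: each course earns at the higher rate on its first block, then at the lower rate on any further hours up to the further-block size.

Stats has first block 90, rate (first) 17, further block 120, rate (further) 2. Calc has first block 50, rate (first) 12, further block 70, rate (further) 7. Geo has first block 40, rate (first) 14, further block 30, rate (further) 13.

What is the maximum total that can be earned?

Order all 6 blocks by rate: Stats/T1 17 > Geo/T1 14 > Geo/T2 13 > Calc/T1 12 > Calc/T2 7 > Stats/T2 2.
Fill Stats T1 block (90 at 17) ; 70 left.
Geo/T1 (14): +40 ; 30 left.
Fill Geo T2 block (30 at 13) ; 0 left.
Total = 17×90 + 14×40 + 13×30 = 2480.

2480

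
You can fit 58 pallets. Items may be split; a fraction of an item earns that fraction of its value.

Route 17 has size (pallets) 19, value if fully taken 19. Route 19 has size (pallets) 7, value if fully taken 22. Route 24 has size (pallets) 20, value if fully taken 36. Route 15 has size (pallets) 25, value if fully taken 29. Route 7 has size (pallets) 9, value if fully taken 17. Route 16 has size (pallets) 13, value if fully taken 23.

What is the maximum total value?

Rank by value-to-size ratio: Route 19 22/7≈3.14, Route 7 17/9≈1.89, Route 24 36/20≈1.8, Route 16 23/13≈1.77, Route 15 29/25≈1.16, Route 17 19/19≈1.
All 7 pallets of Route 19 fit (value 22) — 51 remain.
Route 7: take in full, 9 pallets for value 17 — 42 left.
All 20 pallets of Route 24 fit (value 36) — 22 remain.
All 13 pallets of Route 16 fit (value 23) — 9 remain.
Only 9 pallets remain; take 9/25 of Route 15 for value 29×9/25 = 10.44.
Total value = 108.44.

108.44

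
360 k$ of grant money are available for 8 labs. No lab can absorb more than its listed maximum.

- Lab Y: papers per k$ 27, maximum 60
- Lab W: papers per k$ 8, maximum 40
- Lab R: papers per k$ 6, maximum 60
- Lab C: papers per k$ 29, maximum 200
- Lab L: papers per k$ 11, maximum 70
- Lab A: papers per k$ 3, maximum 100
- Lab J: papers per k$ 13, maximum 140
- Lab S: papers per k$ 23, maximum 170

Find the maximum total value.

Order the labs by papers per k$: Lab C 29 > Lab Y 27 > Lab S 23 > Lab J 13 > Lab L 11 > Lab W 8 > Lab R 6 > Lab A 3.
Lab C: +200 to 200 (cap) → 160 left.
Lab Y takes 60 to reach its cap of 60 → 100 left.
Lab S has room for 170 but only 100 remain, so it gets 100.
Total = 27×60 + 29×200 + 23×100 = 9720.

9720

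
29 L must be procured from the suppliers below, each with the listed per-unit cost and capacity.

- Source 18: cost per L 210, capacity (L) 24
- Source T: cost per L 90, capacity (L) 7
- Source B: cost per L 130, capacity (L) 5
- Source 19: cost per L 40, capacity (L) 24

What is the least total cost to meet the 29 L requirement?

1410

Cheapest first:
Source 19 at 40: take all 24 L ; 5 still needed.
Source T at 90: take 5 of its 7 ; requirement met.
Source B, Source 18: unused.
Cost = 24×40 + 5×90 = 1410.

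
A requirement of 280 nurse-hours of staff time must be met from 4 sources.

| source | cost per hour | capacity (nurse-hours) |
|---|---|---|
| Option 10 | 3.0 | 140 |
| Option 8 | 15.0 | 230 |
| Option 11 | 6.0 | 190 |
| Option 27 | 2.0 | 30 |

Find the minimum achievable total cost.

Fill from the cheapest source first.
Take 30 from Option 27 at 2.0 ; need 250 more.
Option 10 (3.0): use full 140 ; 110 nurse-hours to go.
Option 11 (6.0): take the remaining 110 ; done.
Option 8: unused.
Cost = 30×2.0 + 140×3.0 + 110×6.0 = 1140.

1140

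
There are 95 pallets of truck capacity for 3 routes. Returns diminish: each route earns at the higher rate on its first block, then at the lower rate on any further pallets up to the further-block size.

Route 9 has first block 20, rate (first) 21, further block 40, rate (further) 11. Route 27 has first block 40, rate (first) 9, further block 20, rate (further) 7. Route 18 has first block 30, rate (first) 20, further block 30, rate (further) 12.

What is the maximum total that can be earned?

Rank every tier by rate: Route 9/tier1 21 > Route 18/tier1 20 > Route 18/tier2 12 > Route 9/tier2 11 > Route 27/tier1 9 > Route 27/tier2 7.
Route 9 tier1 at 21: fill all 20 ; 75 left.
Route 18 tier1 at 20: fill all 30 ; 45 left.
Fill Route 18 tier2 block (30 at 12) ; 15 left.
15 remain; put them into Route 9 tier2 at 11.
Total = 21×20 + 20×30 + 12×30 + 11×15 = 1545.

1545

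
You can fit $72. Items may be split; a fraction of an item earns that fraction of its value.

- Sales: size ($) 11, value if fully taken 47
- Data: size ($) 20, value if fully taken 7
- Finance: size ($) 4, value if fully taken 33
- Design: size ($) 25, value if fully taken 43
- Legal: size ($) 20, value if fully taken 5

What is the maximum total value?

133

Best value per unit of size first: Finance 33/4≈8.25, Sales 47/11≈4.27, Design 43/25≈1.72, Data 7/20≈0.35, Legal 5/20≈0.25.
Finance: take in full, 4 $ for value 33 ; 68 left.
Sales: take in full, 11 $ for value 47 ; 57 left.
Design: take in full, 25 $ for value 43 ; 32 left.
Take all of Data (20 $, value 7) ; 12 $ left.
12 $ left: a 12/20 share of Legal gives 5×12/20 = 3.
Total value = 133.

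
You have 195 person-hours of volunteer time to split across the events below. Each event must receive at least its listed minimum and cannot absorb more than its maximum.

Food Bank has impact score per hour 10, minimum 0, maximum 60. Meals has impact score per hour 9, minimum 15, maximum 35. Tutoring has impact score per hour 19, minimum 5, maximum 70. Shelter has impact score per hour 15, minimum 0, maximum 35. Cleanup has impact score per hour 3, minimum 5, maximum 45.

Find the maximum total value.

2695

Meeting every minimum uses 0+15+5+0+5 = 25 person-hours, leaving 170.
Highest impact score per hour first: Tutoring 19 > Shelter 15 > Food Bank 10 > Meals 9 > Cleanup 3.
Give Tutoring 65 more to hit its cap of 70 — 105 left.
Give Shelter 35 more to hit its cap of 35 — 70 left.
Food Bank: +60 to 60 (cap) — 10 left.
Only 10 left; Meals takes them to reach 25.
Total = 10×60 + 9×25 + 19×70 + 15×35 + 3×5 = 2695.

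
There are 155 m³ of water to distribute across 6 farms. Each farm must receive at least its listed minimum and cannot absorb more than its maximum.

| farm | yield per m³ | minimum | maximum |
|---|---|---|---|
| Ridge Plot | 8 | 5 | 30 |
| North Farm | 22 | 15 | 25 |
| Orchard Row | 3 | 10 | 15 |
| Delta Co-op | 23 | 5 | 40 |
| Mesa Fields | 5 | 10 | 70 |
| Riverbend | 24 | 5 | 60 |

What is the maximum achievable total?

3070

Meeting every minimum uses 5+15+10+5+10+5 = 50 m³, leaving 105.
Rank by yield per m³: Riverbend 24 > Delta Co-op 23 > North Farm 22 > Ridge Plot 8 > Mesa Fields 5 > Orchard Row 3.
Riverbend takes 55 more to reach its cap of 60 — 50 left.
Give Delta Co-op 35 more to hit its cap of 40 — 15 left.
North Farm takes 10 more to reach its cap of 25 — 5 left.
Ridge Plot: +5 (room for 25) → 10. Pool exhausted.
Total = 8×10 + 22×25 + 3×10 + 23×40 + 5×10 + 24×60 = 3070.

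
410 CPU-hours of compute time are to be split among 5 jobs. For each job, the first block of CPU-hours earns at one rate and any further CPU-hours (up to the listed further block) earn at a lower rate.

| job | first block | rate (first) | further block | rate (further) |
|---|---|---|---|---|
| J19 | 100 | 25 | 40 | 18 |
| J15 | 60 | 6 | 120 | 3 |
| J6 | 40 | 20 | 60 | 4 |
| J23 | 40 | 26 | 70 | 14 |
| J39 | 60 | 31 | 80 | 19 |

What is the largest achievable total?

Order all 10 blocks by rate: J39/tier1 31 > J23/tier1 26 > J19/tier1 25 > J6/tier1 20 > J39/tier2 19 > J19/tier2 18 > J23/tier2 14 > J15/tier1 6 > J6/tier2 4 > J15/tier2 3.
J39 tier1 at 31: fill all 60 — 350 left.
Fill J23 tier1 block (40 at 26) — 310 left.
J19/tier1 (25): +100 — 210 left.
J6/tier1 (20): +40 — 170 left.
J39 tier2 at 19: fill all 80 — 90 left.
Fill J19 tier2 block (40 at 18) — 50 left.
J23/tier2: +50 of 70 at 14; pool empty.
Total = 31×60 + 26×40 + 25×100 + 20×40 + 19×80 + 18×40 + 14×50 = 9140.

9140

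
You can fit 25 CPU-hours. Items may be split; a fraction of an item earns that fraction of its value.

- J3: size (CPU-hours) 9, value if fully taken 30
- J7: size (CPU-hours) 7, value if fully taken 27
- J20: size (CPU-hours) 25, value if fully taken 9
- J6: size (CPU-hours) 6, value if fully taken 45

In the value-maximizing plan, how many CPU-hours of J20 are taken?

3

Sort by value density: J6 45/6≈7.5, J7 27/7≈3.86, J3 30/9≈3.33, J20 9/25≈0.36.
All 6 CPU-hours of J6 fit (value 45) ; 19 remain.
Take all of J7 (7 CPU-hours, value 27) ; 12 CPU-hours left.
J3: take in full, 9 CPU-hours for value 30 ; 3 left.
Only 3 CPU-hours remain; take 3/25 of J20 for value 9×3/25 = 1.08.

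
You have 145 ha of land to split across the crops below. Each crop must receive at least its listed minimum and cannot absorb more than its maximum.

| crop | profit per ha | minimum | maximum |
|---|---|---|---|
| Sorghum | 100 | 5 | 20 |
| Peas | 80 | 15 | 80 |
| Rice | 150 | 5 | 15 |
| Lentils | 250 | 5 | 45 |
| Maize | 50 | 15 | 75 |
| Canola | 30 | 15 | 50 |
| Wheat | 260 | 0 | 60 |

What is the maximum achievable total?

26750

Meeting every minimum uses 5+15+5+5+15+15+0 = 60 ha, leaving 85.
Order the crops by profit per ha: Wheat 260 > Lentils 250 > Rice 150 > Sorghum 100 > Peas 80 > Maize 50 > Canola 30.
Wheat: +60 to 60 (cap) → 25 left.
Only 25 left; Lentils takes them to reach 30.
Total = 100×5 + 80×15 + 150×5 + 250×30 + 50×15 + 30×15 + 260×60 = 26750.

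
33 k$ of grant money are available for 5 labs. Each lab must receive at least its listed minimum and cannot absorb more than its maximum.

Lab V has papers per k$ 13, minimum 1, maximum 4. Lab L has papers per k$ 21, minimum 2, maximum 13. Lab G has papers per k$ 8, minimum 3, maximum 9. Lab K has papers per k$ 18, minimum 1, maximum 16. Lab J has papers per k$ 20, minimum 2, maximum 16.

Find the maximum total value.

628

Meeting every minimum uses 1+2+3+1+2 = 9 k$, leaving 24.
Order the labs by papers per k$: Lab L 21 > Lab J 20 > Lab K 18 > Lab V 13 > Lab G 8.
Lab L takes 11 more to reach its cap of 13 ; 13 left.
Only 13 left; Lab J takes them to reach 15.
Total = 13×1 + 21×13 + 8×3 + 18×1 + 20×15 = 628.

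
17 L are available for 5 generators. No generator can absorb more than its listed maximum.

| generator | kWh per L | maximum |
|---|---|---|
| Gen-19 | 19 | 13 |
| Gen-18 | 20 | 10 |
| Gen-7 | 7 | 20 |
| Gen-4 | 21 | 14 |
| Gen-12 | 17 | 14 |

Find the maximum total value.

354

Order the generators by kWh per L: Gen-4 21 > Gen-18 20 > Gen-19 19 > Gen-12 17 > Gen-7 7.
Gen-4: +14 to 14 (cap) → 3 left.
Gen-18 has room for 10 but only 3 remain, so it gets 3.
Total = 20×3 + 21×14 = 354.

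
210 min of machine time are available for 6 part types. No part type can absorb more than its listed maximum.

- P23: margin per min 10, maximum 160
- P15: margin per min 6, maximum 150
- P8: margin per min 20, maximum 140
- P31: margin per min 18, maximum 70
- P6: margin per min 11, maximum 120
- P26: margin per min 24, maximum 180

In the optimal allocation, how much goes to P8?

30

Highest margin per min first: P26 24 > P8 20 > P31 18 > P6 11 > P23 10 > P15 6.
P26: +180 to 180 (cap) ; 30 left.
P8 has room for 140 but only 30 remain, so it gets 30.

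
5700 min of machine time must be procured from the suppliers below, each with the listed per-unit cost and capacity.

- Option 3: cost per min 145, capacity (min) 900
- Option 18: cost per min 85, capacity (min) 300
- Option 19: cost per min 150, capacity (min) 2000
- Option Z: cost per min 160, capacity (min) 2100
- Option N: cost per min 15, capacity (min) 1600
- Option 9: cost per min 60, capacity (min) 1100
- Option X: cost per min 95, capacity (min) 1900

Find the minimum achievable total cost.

Cheapest first:
Option N at 15: take all 1600 min — 4100 still needed.
Option 9 (60): use full 1100 — 3000 min to go.
Option 18 at 85: take all 300 min — 2700 still needed.
Take 1900 from Option X at 95 — need 800 more.
Option 3 at 145: take 800 of its 900 — requirement met.
Option 19, Option Z: unused.
Cost = 1600×15 + 1100×60 + 300×85 + 1900×95 + 800×145 = 412000.

412000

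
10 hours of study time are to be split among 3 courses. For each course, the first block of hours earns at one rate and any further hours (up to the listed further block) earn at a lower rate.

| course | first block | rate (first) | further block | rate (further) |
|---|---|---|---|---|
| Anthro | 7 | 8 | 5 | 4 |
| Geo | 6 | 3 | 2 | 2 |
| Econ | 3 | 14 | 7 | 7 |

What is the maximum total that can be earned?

98

Rank every tier by rate: Econ/first 14 > Anthro/first 8 > Econ/second 7 > Anthro/second 4 > Geo/first 3 > Geo/second 2.
Econ/first (14): +3 → 7 left.
Anthro first at 8: fill all 7 → 0 left.
Total = 14×3 + 8×7 = 98.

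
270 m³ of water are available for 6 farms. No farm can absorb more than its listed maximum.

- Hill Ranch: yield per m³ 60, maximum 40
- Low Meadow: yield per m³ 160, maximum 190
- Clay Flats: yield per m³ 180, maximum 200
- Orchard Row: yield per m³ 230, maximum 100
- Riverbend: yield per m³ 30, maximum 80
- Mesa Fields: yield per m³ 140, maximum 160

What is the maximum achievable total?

53600

Rank by yield per m³: Orchard Row 230 > Clay Flats 180 > Low Meadow 160 > Mesa Fields 140 > Hill Ranch 60 > Riverbend 30.
Orchard Row takes 100 to reach its cap of 100 → 170 left.
Clay Flats: +170 (room for 200) → 170. Pool exhausted.
Total = 180×170 + 230×100 = 53600.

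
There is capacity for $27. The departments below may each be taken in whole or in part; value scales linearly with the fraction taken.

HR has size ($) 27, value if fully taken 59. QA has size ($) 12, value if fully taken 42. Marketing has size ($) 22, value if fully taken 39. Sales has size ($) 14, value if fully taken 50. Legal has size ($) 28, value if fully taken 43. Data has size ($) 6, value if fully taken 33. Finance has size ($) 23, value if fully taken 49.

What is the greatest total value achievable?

Sort by value density: Data 33/6≈5.5, Sales 50/14≈3.57, QA 42/12≈3.5, HR 59/27≈2.19, Finance 49/23≈2.13, Marketing 39/22≈1.77, Legal 43/28≈1.54.
Data: take in full, 6 $ for value 33 — 21 left.
Take all of Sales (14 $, value 50) — 7 $ left.
7 $ left: a 7/12 share of QA gives 42×7/12 = 24.5.
Total value = 107.5.

107.5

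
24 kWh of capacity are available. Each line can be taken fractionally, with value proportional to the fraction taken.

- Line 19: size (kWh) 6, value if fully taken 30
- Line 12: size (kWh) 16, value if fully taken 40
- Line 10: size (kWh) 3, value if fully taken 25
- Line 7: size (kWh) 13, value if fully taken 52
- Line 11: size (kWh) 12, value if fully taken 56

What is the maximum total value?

123

Rank by value-to-size ratio: Line 10 25/3≈8.33, Line 19 30/6≈5, Line 11 56/12≈4.67, Line 7 52/13≈4, Line 12 40/16≈2.5.
Take all of Line 10 (3 kWh, value 25) — 21 kWh left.
All 6 kWh of Line 19 fit (value 30) — 15 remain.
Line 11: take in full, 12 kWh for value 56 — 3 left.
3 kWh left: a 3/13 share of Line 7 gives 52×3/13 = 12.
Total value = 123.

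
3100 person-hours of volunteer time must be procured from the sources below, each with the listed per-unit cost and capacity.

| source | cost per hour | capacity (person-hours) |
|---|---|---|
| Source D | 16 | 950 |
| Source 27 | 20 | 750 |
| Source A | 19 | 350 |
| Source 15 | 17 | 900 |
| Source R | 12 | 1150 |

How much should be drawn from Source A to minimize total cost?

Use sources in increasing cost order.
Source R at 12: take all 1150 person-hours → 1950 still needed.
Source D (16): use full 950 → 1000 person-hours to go.
Take 900 from Source 15 at 17 → need 100 more.
Source A at 19: take 100 of its 350 → requirement met.
Source 27: unused.

100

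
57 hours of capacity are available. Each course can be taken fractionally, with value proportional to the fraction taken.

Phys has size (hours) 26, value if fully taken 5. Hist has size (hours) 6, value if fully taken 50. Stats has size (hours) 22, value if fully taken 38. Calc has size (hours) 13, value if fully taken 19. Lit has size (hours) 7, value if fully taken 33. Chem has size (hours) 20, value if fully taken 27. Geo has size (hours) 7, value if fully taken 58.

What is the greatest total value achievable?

Sort by value density: Hist 50/6≈8.33, Geo 58/7≈8.29, Lit 33/7≈4.71, Stats 38/22≈1.73, Calc 19/13≈1.46, Chem 27/20≈1.35, Phys 5/26≈0.192.
All 6 hours of Hist fit (value 50) ; 51 remain.
Geo: take in full, 7 hours for value 58 ; 44 left.
Take all of Lit (7 hours, value 33) ; 37 hours left.
Stats: take in full, 22 hours for value 38 ; 15 left.
All 13 hours of Calc fit (value 19) ; 2 remain.
Only 2 hours remain; take 2/20 of Chem for value 27×2/20 = 2.7.
Total value = 200.7.

200.7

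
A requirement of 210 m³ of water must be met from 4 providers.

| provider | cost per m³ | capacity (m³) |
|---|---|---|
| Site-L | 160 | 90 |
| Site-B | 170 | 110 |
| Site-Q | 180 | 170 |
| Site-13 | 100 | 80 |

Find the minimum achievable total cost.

Fill from the cheapest provider first.
Take 80 from Site-13 at 100 → need 130 more.
Take 90 from Site-L at 160 → need 40 more.
Take 40 from Site-B at 170 to finish.
Site-Q: unused.
Cost = 80×100 + 90×160 + 40×170 = 29200.

29200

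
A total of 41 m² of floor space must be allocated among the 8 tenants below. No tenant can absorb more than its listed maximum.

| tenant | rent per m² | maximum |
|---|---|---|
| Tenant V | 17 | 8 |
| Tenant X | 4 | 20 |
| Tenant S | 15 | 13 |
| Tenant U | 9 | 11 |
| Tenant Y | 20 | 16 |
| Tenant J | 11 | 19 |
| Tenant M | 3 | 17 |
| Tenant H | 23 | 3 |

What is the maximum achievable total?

731

Order the tenants by rent per m²: Tenant H 23 > Tenant Y 20 > Tenant V 17 > Tenant S 15 > Tenant J 11 > Tenant U 9 > Tenant X 4 > Tenant M 3.
Give Tenant H 3 to hit its cap of 3 → 38 left.
Tenant Y: +16 to 16 (cap) → 22 left.
Tenant V: +8 to 8 (cap) → 14 left.
Tenant S takes 13 to reach its cap of 13 → 1 left.
Tenant J has room for 19 but only 1 remain, so it gets 1.
Total = 17×8 + 15×13 + 20×16 + 11×1 + 23×3 = 731.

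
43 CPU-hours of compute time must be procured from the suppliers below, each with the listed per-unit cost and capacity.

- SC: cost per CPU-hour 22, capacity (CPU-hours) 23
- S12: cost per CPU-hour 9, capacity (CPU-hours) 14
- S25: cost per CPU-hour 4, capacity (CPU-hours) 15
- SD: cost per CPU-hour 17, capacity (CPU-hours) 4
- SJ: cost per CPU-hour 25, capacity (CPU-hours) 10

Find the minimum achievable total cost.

Cheapest first:
S25 at 4: take all 15 CPU-hours ; 28 still needed.
Take 14 from S12 at 9 ; need 14 more.
SD at 17: take all 4 CPU-hours ; 10 still needed.
Take 10 from SC at 22 to finish.
SJ: unused.
Cost = 15×4 + 14×9 + 4×17 + 10×22 = 474.

474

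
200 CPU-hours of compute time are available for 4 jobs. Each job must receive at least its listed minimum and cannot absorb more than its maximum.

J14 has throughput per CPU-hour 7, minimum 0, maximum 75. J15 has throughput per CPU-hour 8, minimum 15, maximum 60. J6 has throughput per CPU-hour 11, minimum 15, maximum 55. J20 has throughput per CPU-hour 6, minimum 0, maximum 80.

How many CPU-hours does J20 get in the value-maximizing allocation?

Meeting every minimum uses 0+15+15+0 = 30 CPU-hours, leaving 170.
Order the jobs by throughput per CPU-hour: J6 11 > J15 8 > J14 7 > J20 6.
Give J6 40 more to hit its cap of 55 → 130 left.
Give J15 45 more to hit its cap of 60 → 85 left.
Give J14 75 more to hit its cap of 75 → 10 left.
J20: +10 (room for 80) → 10. Pool exhausted.

10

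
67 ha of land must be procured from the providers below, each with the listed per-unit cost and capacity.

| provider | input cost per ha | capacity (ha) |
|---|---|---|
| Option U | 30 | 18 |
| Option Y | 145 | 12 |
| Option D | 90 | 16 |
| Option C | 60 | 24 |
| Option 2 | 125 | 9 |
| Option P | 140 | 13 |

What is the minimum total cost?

4545

Fill from the cheapest provider first.
Take 18 from Option U at 30 — need 49 more.
Option C at 60: take all 24 ha — 25 still needed.
Take 16 from Option D at 90 — need 9 more.
Option 2 at 125: take all 9 ha — 0 still needed.
Option P, Option Y: unused.
Cost = 18×30 + 24×60 + 16×90 + 9×125 = 4545.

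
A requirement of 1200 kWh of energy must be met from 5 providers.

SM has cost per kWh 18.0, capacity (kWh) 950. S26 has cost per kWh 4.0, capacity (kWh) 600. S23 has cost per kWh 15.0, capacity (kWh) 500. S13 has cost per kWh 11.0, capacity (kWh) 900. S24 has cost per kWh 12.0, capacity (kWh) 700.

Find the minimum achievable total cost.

Use providers in increasing cost order.
Take 600 from S26 at 4.0 ; need 600 more.
S13 (11.0): take the remaining 600 ; done.
S24, S23, SM: unused.
Cost = 600×4.0 + 600×11.0 = 9000.

9000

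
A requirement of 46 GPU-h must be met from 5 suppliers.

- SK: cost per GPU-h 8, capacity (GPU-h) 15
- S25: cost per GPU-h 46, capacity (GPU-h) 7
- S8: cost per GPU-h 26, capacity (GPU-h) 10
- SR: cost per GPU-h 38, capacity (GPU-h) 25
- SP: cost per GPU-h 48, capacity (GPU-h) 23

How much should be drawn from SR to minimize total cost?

21

Fill from the cheapest supplier first.
SK at 8: take all 15 GPU-h — 31 still needed.
S8 (26): use full 10 — 21 GPU-h to go.
SR (38): take the remaining 21 — done.
S25, SP: unused.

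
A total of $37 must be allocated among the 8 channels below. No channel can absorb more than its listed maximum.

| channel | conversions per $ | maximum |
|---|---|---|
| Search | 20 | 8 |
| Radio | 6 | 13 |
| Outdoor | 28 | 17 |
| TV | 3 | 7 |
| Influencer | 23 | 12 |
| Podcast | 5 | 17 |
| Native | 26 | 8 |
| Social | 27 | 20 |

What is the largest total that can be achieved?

Order the channels by conversions per $: Outdoor 28 > Social 27 > Native 26 > Influencer 23 > Search 20 > Radio 6 > Podcast 5 > TV 3.
Give Outdoor 17 to hit its cap of 17 — 20 left.
Give Social 20 to hit its cap of 20 — 0 left.
Total = 28×17 + 27×20 = 1016.

1016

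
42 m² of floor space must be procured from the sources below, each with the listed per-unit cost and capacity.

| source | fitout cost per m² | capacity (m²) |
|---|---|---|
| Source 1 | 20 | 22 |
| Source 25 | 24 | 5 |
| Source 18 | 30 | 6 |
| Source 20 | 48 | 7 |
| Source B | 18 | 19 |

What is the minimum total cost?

806

Fill from the cheapest source first.
Take 19 from Source B at 18 → need 23 more.
Source 1 (20): use full 22 → 1 m² to go.
Take 1 from Source 25 at 24 to finish.
Source 18, Source 20: unused.
Cost = 19×18 + 22×20 + 1×24 = 806.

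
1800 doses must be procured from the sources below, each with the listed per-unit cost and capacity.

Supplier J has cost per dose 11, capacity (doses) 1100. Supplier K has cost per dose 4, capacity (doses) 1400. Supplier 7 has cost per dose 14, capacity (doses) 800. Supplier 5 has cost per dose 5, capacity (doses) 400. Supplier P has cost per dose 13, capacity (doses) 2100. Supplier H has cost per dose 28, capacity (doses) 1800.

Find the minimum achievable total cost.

Cheapest first:
Take 1400 from Supplier K at 4 — need 400 more.
Take 400 from Supplier 5 at 5 — need 0 more.
Supplier J, Supplier P, Supplier 7, Supplier H: unused.
Cost = 1400×4 + 400×5 = 7600.

7600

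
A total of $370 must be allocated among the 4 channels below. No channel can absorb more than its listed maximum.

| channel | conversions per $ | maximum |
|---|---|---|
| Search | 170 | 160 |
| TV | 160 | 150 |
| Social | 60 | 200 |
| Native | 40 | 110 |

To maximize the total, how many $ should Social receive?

Highest conversions per $ first: Search 170 > TV 160 > Social 60 > Native 40.
Give Search 160 to hit its cap of 160 ; 210 left.
TV: +150 to 150 (cap) ; 60 left.
Only 60 left; Social takes them to reach 60.

60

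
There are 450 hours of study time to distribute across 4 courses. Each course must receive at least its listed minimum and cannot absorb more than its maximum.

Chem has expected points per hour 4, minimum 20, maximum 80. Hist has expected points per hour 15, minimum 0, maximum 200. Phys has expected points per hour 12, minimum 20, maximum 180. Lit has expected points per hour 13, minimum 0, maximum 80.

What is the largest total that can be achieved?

Meeting every minimum uses 20+0+20+0 = 40 hours, leaving 410.
Highest expected points per hour first: Hist 15 > Lit 13 > Phys 12 > Chem 4.
Hist: +200 to 200 (cap) ; 210 left.
Give Lit 80 more to hit its cap of 80 ; 130 left.
Phys has room for 160 more but only 130 remain, so it gets 150.
Total = 4×20 + 15×200 + 12×150 + 13×80 = 5920.

5920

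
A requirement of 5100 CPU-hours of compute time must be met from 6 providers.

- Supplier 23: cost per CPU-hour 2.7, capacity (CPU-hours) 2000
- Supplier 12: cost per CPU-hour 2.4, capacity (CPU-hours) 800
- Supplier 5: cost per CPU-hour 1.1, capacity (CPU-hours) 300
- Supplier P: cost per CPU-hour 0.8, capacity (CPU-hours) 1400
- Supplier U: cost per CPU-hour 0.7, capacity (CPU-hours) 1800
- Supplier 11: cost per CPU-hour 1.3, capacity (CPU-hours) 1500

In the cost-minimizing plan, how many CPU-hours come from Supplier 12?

Use providers in increasing cost order.
Supplier U at 0.7: take all 1800 CPU-hours ; 3300 still needed.
Take 1400 from Supplier P at 0.8 ; need 1900 more.
Supplier 5 (1.1): use full 300 ; 1600 CPU-hours to go.
Supplier 11 (1.3): use full 1500 ; 100 CPU-hours to go.
Supplier 12 (2.4): take the remaining 100 ; done.
Supplier 23: unused.

100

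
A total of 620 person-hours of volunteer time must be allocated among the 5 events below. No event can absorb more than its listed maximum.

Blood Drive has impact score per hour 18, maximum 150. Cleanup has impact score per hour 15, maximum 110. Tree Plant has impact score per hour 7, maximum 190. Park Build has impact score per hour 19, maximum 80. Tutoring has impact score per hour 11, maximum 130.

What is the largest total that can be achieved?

Rank by impact score per hour: Park Build 19 > Blood Drive 18 > Cleanup 15 > Tutoring 11 > Tree Plant 7.
Park Build takes 80 to reach its cap of 80 → 540 left.
Blood Drive takes 150 to reach its cap of 150 → 390 left.
Give Cleanup 110 to hit its cap of 110 → 280 left.
Give Tutoring 130 to hit its cap of 130 → 150 left.
Tree Plant: +150 (room for 190) → 150. Pool exhausted.
Total = 18×150 + 15×110 + 7×150 + 19×80 + 11×130 = 8350.

8350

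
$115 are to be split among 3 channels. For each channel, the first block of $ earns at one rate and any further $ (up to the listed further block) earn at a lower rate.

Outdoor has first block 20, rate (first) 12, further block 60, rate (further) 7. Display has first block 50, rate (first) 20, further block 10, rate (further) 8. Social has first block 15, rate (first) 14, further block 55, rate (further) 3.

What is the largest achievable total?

Rank every tier by rate: Display/tier1 20 > Social/tier1 14 > Outdoor/tier1 12 > Display/tier2 8 > Outdoor/tier2 7 > Social/tier2 3.
Display/tier1 (20): +50 ; 65 left.
Fill Social tier1 block (15 at 14) ; 50 left.
Outdoor/tier1 (12): +20 ; 30 left.
Display tier2 at 8: fill all 10 ; 20 left.
20 remain; put them into Outdoor tier2 at 7.
Total = 20×50 + 14×15 + 12×20 + 8×10 + 7×20 = 1670.

1670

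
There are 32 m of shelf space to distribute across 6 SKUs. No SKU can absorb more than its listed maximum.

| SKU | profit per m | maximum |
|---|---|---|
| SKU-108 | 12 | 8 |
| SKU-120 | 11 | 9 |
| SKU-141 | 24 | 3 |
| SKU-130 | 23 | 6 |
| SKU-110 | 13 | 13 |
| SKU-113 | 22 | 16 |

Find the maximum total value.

Rank by profit per m: SKU-141 24 > SKU-130 23 > SKU-113 22 > SKU-110 13 > SKU-108 12 > SKU-120 11.
Give SKU-141 3 to hit its cap of 3 — 29 left.
SKU-130: +6 to 6 (cap) — 23 left.
SKU-113: +16 to 16 (cap) — 7 left.
SKU-110 has room for 13 but only 7 remain, so it gets 7.
Total = 24×3 + 23×6 + 13×7 + 22×16 = 653.

653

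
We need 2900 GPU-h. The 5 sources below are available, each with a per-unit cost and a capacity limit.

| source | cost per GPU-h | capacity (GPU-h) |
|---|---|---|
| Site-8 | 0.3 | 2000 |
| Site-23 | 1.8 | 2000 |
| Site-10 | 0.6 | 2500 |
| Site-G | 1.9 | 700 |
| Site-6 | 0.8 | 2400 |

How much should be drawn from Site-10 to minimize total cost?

Fill from the cheapest source first.
Take 2000 from Site-8 at 0.3 — need 900 more.
Site-10 at 0.6: take 900 of its 2500 — requirement met.
Site-6, Site-23, Site-G: unused.

900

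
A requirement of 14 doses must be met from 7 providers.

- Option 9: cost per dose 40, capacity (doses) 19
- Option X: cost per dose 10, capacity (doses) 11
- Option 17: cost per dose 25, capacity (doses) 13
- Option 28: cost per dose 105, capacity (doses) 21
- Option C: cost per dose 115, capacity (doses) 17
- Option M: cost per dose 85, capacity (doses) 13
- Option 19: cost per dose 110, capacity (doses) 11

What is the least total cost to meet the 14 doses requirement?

185

Use providers in increasing cost order.
Option X at 10: take all 11 doses → 3 still needed.
Option 17 at 25: take 3 of its 13 → requirement met.
Option 9, Option M, Option 28, Option 19, Option C: unused.
Cost = 11×10 + 3×25 = 185.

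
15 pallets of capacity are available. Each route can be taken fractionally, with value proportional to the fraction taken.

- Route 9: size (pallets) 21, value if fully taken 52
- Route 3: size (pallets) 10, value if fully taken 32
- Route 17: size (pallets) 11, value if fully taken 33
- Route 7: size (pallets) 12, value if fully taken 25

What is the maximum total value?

Sort by value density: Route 3 32/10≈3.2, Route 17 33/11≈3, Route 9 52/21≈2.48, Route 7 25/12≈2.08.
All 10 pallets of Route 3 fit (value 32) → 5 remain.
Fill the last 5 pallets with part of Route 17: 5/11 of it earns 15.
Total value = 47.

47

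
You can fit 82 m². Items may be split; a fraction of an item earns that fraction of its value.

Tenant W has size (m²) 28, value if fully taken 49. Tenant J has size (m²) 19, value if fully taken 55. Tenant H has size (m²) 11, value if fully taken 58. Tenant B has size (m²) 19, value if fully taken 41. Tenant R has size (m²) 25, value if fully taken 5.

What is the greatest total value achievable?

204

Rank by value-to-size ratio: Tenant H 58/11≈5.27, Tenant J 55/19≈2.89, Tenant B 41/19≈2.16, Tenant W 49/28≈1.75, Tenant R 5/25≈0.2.
Take all of Tenant H (11 m², value 58) ; 71 m² left.
All 19 m² of Tenant J fit (value 55) ; 52 remain.
Take all of Tenant B (19 m², value 41) ; 33 m² left.
Tenant W: take in full, 28 m² for value 49 ; 5 left.
Only 5 m² remain; take 5/25 of Tenant R for value 5×5/25 = 1.
Total value = 204.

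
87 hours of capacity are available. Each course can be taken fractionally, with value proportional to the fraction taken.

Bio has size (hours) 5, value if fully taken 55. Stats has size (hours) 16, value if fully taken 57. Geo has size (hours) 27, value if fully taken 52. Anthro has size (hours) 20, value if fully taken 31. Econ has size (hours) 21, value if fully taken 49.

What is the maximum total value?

Rank by value-to-size ratio: Bio 55/5≈11, Stats 57/16≈3.56, Econ 49/21≈2.33, Geo 52/27≈1.93, Anthro 31/20≈1.55.
Bio: take in full, 5 hours for value 55 → 82 left.
Stats: take in full, 16 hours for value 57 → 66 left.
Take all of Econ (21 hours, value 49) → 45 hours left.
Take all of Geo (27 hours, value 52) → 18 hours left.
Fill the last 18 hours with part of Anthro: 18/20 of it earns 27.9.
Total value = 240.9.

240.9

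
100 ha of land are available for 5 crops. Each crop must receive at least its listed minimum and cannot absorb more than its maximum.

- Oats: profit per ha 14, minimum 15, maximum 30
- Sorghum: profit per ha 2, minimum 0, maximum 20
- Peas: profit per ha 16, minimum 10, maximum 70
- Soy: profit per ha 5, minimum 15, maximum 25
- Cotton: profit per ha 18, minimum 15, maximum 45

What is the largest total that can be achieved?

1495

Meeting every minimum uses 15+0+10+15+15 = 55 ha, leaving 45.
Order the crops by profit per ha: Cotton 18 > Peas 16 > Oats 14 > Soy 5 > Sorghum 2.
Give Cotton 30 more to hit its cap of 45 ; 15 left.
Only 15 left; Peas takes them to reach 25.
Total = 14×15 + 16×25 + 5×15 + 18×45 = 1495.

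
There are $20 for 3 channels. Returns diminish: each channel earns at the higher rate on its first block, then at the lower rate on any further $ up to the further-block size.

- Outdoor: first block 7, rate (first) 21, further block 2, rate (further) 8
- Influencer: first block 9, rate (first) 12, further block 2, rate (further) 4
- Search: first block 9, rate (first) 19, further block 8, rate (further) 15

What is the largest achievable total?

378

Order all 6 blocks by rate: Outdoor/tier1 21 > Search/tier1 19 > Search/tier2 15 > Influencer/tier1 12 > Outdoor/tier2 8 > Influencer/tier2 4.
Fill Outdoor tier1 block (7 at 21) → 13 left.
Search/tier1 (19): +9 → 4 left.
Search/tier2: +4 of 8 at 15; pool empty.
Total = 21×7 + 19×9 + 15×4 = 378.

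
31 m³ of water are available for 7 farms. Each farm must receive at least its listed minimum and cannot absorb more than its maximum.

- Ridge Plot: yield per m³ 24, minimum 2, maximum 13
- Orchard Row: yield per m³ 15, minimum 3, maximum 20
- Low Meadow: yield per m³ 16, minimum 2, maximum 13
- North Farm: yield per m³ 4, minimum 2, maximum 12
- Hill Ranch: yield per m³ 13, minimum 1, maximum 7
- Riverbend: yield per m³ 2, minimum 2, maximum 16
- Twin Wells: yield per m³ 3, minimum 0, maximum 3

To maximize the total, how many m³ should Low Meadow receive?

10

Meeting every minimum uses 2+3+2+2+1+2+0 = 12 m³, leaving 19.
Highest yield per m³ first: Ridge Plot 24 > Low Meadow 16 > Orchard Row 15 > Hill Ranch 13 > North Farm 4 > Twin Wells 3 > Riverbend 2.
Ridge Plot takes 11 more to reach its cap of 13 → 8 left.
Low Meadow: +8 (room for 11) → 10. Pool exhausted.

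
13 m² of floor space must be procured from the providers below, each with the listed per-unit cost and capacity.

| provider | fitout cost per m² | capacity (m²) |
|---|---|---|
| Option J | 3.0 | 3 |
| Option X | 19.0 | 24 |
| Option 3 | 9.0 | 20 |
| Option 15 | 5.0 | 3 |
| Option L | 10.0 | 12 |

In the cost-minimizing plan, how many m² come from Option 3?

7

Cheapest first:
Option J (3.0): use full 3 → 10 m² to go.
Option 15 at 5.0: take all 3 m² → 7 still needed.
Option 3 at 9.0: take 7 of its 20 → requirement met.
Option L, Option X: unused.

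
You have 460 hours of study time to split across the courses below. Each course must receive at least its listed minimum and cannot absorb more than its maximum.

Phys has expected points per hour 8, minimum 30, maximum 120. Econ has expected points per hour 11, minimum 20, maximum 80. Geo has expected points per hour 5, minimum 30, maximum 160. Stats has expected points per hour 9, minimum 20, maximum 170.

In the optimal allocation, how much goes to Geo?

90

Meeting every minimum uses 30+20+30+20 = 100 hours, leaving 360.
Highest expected points per hour first: Econ 11 > Stats 9 > Phys 8 > Geo 5.
Econ: +60 to 80 (cap) → 300 left.
Stats: +150 to 170 (cap) → 150 left.
Phys: +90 to 120 (cap) → 60 left.
Geo: +60 (room for 130) → 90. Pool exhausted.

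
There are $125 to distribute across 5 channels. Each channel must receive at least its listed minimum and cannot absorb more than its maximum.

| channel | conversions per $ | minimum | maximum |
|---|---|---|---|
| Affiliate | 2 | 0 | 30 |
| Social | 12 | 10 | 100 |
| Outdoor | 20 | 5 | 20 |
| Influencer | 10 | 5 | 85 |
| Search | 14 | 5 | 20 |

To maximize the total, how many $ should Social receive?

80

Meeting every minimum uses 0+10+5+5+5 = 25 $, leaving 100.
Order the channels by conversions per $: Outdoor 20 > Search 14 > Social 12 > Influencer 10 > Affiliate 2.
Outdoor: +15 to 20 (cap) → 85 left.
Search takes 15 more to reach its cap of 20 → 70 left.
Only 70 left; Social takes them to reach 80.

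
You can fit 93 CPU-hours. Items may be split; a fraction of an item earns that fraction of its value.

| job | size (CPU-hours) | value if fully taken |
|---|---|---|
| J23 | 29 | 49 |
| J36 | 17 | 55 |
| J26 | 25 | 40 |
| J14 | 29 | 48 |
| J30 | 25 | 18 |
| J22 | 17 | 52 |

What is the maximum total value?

205.6

Rank by value-to-size ratio: J36 55/17≈3.24, J22 52/17≈3.06, J23 49/29≈1.69, J14 48/29≈1.66, J26 40/25≈1.6, J30 18/25≈0.72.
J36: take in full, 17 CPU-hours for value 55 ; 76 left.
All 17 CPU-hours of J22 fit (value 52) ; 59 remain.
Take all of J23 (29 CPU-hours, value 49) ; 30 CPU-hours left.
All 29 CPU-hours of J14 fit (value 48) ; 1 remain.
1 CPU-hours left: a 1/25 share of J26 gives 40×1/25 = 1.6.
Total value = 205.6.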